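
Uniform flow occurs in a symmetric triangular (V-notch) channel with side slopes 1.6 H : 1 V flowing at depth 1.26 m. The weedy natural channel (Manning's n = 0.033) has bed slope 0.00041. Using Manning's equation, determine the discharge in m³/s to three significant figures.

A = z·y² = 1.6×1.26² = 2.540 m²
P = 2y√(1+z²) = 2×1.26×√(1+1.6²) = 4.755 m
R = A/P = 2.540/4.755 = 0.5342 m
Q = (1/n)·A·R^(2/3)·S^(1/2) = (1/0.033) × 2.540 × 0.5342^(2/3) × 0.00041^(1/2) = 1.026 m³/s

1.03 m³/s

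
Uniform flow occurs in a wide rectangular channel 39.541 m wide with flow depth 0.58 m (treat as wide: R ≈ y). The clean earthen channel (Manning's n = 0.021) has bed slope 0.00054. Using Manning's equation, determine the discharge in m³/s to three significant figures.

17.6 m³/s

A = b·y = 39.541 × 0.58 = 22.93 m²
Wide channel: R ≈ y = 0.58 m
Q = (1/n)·A·R^(2/3)·S^(1/2) = (1/0.021) × 22.93 × 0.5800^(2/3) × 0.00054^(1/2) = 17.65 m³/s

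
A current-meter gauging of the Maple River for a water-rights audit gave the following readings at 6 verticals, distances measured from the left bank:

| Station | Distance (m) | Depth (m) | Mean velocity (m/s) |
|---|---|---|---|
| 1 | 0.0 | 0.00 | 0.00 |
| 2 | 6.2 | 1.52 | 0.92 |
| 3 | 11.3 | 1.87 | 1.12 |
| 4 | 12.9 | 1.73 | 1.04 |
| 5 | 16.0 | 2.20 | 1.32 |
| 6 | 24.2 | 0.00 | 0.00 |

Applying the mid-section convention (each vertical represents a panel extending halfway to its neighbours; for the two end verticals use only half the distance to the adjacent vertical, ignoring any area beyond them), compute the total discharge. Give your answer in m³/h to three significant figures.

128000 m³/h

w_2 = (11.3 − 0.0)/2 = 5.65 m; q_2 = 0.92 × 1.52 × 5.65 = 7.901 m³/s
w_3 = (12.9 − 6.2)/2 = 3.35 m; q_3 = 1.12 × 1.87 × 3.35 = 7.016 m³/s
w_4 = (16.0 − 11.3)/2 = 2.35 m; q_4 = 1.04 × 1.73 × 2.35 = 4.228 m³/s
w_5 = (24.2 − 12.9)/2 = 5.65 m; q_5 = 1.32 × 2.20 × 5.65 = 16.41 m³/s
Stations 1, 6 contribute zero (depth or velocity is 0).
Q = Σ qᵢ = 35.55 m³/s
= 35.55 × 3600 = 128000 m³/h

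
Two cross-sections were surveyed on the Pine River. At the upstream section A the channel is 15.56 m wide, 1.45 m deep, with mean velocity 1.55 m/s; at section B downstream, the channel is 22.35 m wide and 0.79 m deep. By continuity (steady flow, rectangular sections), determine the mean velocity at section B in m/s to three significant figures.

1.98 m/s

Q = A₁V₁ = (15.56×1.45) × 1.55 = 34.97 m³/s
A₂ = 22.35 × 0.79 = 17.66 m²
V₂ = Q/A₂ = 34.97/17.66 = 1.981 m/s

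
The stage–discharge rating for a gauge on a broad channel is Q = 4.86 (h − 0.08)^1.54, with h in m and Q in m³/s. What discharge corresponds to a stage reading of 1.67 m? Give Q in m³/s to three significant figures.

Q = 4.86 × (1.67 − 0.08)^1.54 = 4.86 × 1.59^1.54 = 9.926 m³/s

9.93 m³/s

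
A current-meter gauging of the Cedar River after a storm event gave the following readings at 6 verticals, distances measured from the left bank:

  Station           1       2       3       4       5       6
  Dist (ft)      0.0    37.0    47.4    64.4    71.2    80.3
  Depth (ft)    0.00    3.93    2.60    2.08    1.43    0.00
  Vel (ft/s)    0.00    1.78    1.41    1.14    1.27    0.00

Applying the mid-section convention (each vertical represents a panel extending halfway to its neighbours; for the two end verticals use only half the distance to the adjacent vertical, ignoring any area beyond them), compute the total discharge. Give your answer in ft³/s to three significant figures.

259 ft³/s

w_2 = (47.4 − 0.0)/2 = 23.7 ft; q_2 = 1.78 × 3.93 × 23.7 = 165.8 ft³/s
w_3 = (64.4 − 37.0)/2 = 13.7 ft; q_3 = 1.41 × 2.60 × 13.7 = 50.22 ft³/s
w_4 = (71.2 − 47.4)/2 = 11.9 ft; q_4 = 1.14 × 2.08 × 11.9 = 28.22 ft³/s
w_5 = (80.3 − 64.4)/2 = 7.95 ft; q_5 = 1.27 × 1.43 × 7.95 = 14.44 ft³/s
Stations 1, 6 contribute zero (depth or velocity is 0).
Q = Σ qᵢ = 258.7 ft³/s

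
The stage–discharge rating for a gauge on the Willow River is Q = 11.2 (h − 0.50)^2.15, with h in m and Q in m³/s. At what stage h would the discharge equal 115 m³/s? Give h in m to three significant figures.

h − h₀ = (Q/C)^(1/b) = (115/11.2)^(1/2.15) = 2.954 m
h = 0.50 + 2.954 = 3.454 m

3.45 m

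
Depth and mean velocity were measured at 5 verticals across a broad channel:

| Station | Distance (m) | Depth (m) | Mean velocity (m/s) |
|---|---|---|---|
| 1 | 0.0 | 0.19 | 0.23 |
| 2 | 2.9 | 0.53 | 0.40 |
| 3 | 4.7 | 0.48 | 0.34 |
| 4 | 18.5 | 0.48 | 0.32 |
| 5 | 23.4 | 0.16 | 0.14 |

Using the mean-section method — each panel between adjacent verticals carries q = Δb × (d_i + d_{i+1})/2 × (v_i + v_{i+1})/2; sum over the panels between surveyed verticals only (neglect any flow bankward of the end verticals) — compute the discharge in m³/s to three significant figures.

3.21 m³/s

Panel 1-2: Δb = 2.9 m, d̄ = (0.19+0.53)/2 = 0.36, v̄ = (0.23+0.40)/2 = 0.315 → q = 2.9×0.36×0.315 = 0.3289 m³/s
Panel 2-3: Δb = 1.8 m, d̄ = (0.53+0.48)/2 = 0.505, v̄ = (0.40+0.34)/2 = 0.37 → q = 1.8×0.505×0.37 = 0.3363 m³/s
Panel 3-4: Δb = 13.8 m, d̄ = (0.48+0.48)/2 = 0.48, v̄ = (0.34+0.32)/2 = 0.33 → q = 13.8×0.48×0.33 = 2.186 m³/s
Panel 4-5: Δb = 4.9 m, d̄ = (0.48+0.16)/2 = 0.32, v̄ = (0.32+0.14)/2 = 0.23 → q = 4.9×0.32×0.23 = 0.3606 m³/s
Q = Σ q = 3.212 m³/s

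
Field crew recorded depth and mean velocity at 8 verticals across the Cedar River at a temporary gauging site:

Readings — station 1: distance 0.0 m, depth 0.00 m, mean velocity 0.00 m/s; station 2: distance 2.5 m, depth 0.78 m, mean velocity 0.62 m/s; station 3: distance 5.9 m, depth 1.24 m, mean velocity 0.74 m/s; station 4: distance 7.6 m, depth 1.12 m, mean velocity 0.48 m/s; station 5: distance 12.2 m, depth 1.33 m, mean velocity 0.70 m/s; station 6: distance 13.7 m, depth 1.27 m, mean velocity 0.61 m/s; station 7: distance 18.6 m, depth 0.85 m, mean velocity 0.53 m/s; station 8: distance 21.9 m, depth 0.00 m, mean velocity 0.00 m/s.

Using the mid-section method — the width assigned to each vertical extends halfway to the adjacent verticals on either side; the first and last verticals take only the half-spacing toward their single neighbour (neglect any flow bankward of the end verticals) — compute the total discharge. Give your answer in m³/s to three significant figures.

w_2 = (5.9 − 0.0)/2 = 2.95 m; q_2 = 0.62 × 0.78 × 2.95 = 1.427 m³/s
w_3 = (7.6 − 2.5)/2 = 2.55 m; q_3 = 0.74 × 1.24 × 2.55 = 2.340 m³/s
w_4 = (12.2 − 5.9)/2 = 3.15 m; q_4 = 0.48 × 1.12 × 3.15 = 1.693 m³/s
w_5 = (13.7 − 7.6)/2 = 3.05 m; q_5 = 0.70 × 1.33 × 3.05 = 2.840 m³/s
w_6 = (18.6 − 12.2)/2 = 3.2 m; q_6 = 0.61 × 1.27 × 3.2 = 2.479 m³/s
w_7 = (21.9 − 13.7)/2 = 4.1 m; q_7 = 0.53 × 0.85 × 4.1 = 1.847 m³/s
Stations 1, 8 contribute zero (depth or velocity is 0).
Q = Σ qᵢ = 12.63 m³/s

12.6 m³/s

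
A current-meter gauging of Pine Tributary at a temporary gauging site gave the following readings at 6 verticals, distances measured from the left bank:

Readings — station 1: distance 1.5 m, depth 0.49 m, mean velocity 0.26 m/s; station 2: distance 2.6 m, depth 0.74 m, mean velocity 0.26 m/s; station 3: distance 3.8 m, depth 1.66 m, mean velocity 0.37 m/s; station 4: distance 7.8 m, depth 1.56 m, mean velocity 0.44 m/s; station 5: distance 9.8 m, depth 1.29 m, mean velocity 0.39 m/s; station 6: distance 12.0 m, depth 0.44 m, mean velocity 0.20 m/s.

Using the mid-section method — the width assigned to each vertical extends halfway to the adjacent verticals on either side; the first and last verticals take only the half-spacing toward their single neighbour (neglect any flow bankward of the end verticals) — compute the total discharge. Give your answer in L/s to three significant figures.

w_1 = (2.6 − 1.5)/2 = 0.55 m; q_1 = 0.26 × 0.49 × 0.55 = 0.07007 m³/s
w_2 = (3.8 − 1.5)/2 = 1.15 m; q_2 = 0.26 × 0.74 × 1.15 = 0.2213 m³/s
w_3 = (7.8 − 2.6)/2 = 2.6 m; q_3 = 0.37 × 1.66 × 2.6 = 1.597 m³/s
w_4 = (9.8 − 3.8)/2 = 3 m; q_4 = 0.44 × 1.56 × 3 = 2.059 m³/s
w_5 = (12.0 − 7.8)/2 = 2.1 m; q_5 = 0.39 × 1.29 × 2.1 = 1.057 m³/s
w_6 = (12.0 − 9.8)/2 = 1.1 m; q_6 = 0.20 × 0.44 × 1.1 = 0.09680 m³/s
Q = Σ qᵢ = 5.101 m³/s
= 5.101 × 1000 = 5101 L/s

5100 L/s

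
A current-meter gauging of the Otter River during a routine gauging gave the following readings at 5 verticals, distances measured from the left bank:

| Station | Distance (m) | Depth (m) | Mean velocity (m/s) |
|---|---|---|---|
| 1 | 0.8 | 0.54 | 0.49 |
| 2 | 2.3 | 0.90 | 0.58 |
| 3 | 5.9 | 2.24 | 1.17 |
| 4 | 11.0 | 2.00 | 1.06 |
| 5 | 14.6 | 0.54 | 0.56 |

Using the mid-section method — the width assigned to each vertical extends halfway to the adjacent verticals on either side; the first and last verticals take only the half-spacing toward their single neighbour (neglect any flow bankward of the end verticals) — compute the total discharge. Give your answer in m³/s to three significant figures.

w_1 = (2.3 − 0.8)/2 = 0.75 m; q_1 = 0.49 × 0.54 × 0.75 = 0.1985 m³/s
w_2 = (5.9 − 0.8)/2 = 2.55 m; q_2 = 0.58 × 0.90 × 2.55 = 1.331 m³/s
w_3 = (11.0 − 2.3)/2 = 4.35 m; q_3 = 1.17 × 2.24 × 4.35 = 11.40 m³/s
w_4 = (14.6 − 5.9)/2 = 4.35 m; q_4 = 1.06 × 2.00 × 4.35 = 9.222 m³/s
w_5 = (14.6 − 11.0)/2 = 1.8 m; q_5 = 0.56 × 0.54 × 1.8 = 0.5443 m³/s
Q = Σ qᵢ = 22.70 m³/s

22.7 m³/s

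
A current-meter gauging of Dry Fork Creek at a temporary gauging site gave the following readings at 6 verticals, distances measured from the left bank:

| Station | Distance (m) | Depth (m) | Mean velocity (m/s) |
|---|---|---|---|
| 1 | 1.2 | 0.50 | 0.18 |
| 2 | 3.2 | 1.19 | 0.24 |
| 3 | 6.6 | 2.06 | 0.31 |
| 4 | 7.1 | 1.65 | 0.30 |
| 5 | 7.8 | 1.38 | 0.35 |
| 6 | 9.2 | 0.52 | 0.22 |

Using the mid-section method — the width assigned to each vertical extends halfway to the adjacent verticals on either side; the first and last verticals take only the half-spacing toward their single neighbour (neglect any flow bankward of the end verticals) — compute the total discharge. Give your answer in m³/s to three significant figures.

w_1 = (3.2 − 1.2)/2 = 1 m; q_1 = 0.18 × 0.50 × 1 = 0.09000 m³/s
w_2 = (6.6 − 1.2)/2 = 2.7 m; q_2 = 0.24 × 1.19 × 2.7 = 0.7711 m³/s
w_3 = (7.1 − 3.2)/2 = 1.95 m; q_3 = 0.31 × 2.06 × 1.95 = 1.245 m³/s
w_4 = (7.8 − 6.6)/2 = 0.6 m; q_4 = 0.30 × 1.65 × 0.6 = 0.2970 m³/s
w_5 = (9.2 − 7.1)/2 = 1.05 m; q_5 = 0.35 × 1.38 × 1.05 = 0.5072 m³/s
w_6 = (9.2 − 7.8)/2 = 0.7 m; q_6 = 0.22 × 0.52 × 0.7 = 0.08008 m³/s
Q = Σ qᵢ = 2.991 m³/s

2.99 m³/s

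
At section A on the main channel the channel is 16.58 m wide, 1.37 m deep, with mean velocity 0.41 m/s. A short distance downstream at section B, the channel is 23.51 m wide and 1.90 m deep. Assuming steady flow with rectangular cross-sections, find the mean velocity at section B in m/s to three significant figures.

Q = A₁V₁ = (16.58×1.37) × 0.41 = 9.313 m³/s
A₂ = 23.51 × 1.90 = 44.67 m²
V₂ = Q/A₂ = 9.313/44.67 = 0.2085 m/s

0.208 m/s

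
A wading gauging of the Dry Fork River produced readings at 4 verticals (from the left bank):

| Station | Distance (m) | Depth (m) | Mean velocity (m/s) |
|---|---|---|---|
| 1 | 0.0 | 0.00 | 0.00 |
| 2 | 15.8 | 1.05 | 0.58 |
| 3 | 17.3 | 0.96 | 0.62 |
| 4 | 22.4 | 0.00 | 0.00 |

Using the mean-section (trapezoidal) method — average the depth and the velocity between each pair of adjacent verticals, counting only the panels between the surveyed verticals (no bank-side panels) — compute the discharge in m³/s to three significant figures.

4.07 m³/s

Panel 1-2: Δb = 15.8 m, d̄ = (0.00+1.05)/2 = 0.525, v̄ = (0.00+0.58)/2 = 0.29 → q = 15.8×0.525×0.29 = 2.406 m³/s
Panel 2-3: Δb = 1.5 m, d̄ = (1.05+0.96)/2 = 1.005, v̄ = (0.58+0.62)/2 = 0.6 → q = 1.5×1.005×0.6 = 0.9045 m³/s
Panel 3-4: Δb = 5.1 m, d̄ = (0.96+0.00)/2 = 0.48, v̄ = (0.62+0.00)/2 = 0.31 → q = 5.1×0.48×0.31 = 0.7589 m³/s
Q = Σ q = 4.069 m³/s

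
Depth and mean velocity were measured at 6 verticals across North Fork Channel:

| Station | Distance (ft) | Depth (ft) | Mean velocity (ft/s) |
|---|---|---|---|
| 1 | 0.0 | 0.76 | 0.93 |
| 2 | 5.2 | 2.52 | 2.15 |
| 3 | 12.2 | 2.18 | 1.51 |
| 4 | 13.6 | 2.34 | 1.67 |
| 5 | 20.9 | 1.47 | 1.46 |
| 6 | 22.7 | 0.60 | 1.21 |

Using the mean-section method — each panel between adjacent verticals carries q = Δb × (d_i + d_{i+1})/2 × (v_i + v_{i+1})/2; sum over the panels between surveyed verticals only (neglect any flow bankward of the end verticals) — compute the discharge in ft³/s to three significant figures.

72.5 ft³/s

Panel 1-2: Δb = 5.2 ft, d̄ = (0.76+2.52)/2 = 1.64, v̄ = (0.93+2.15)/2 = 1.54 → q = 5.2×1.64×1.54 = 13.13 ft³/s
Panel 2-3: Δb = 7 ft, d̄ = (2.52+2.18)/2 = 2.35, v̄ = (2.15+1.51)/2 = 1.83 → q = 7×2.35×1.83 = 30.10 ft³/s
Panel 3-4: Δb = 1.4 ft, d̄ = (2.18+2.34)/2 = 2.26, v̄ = (1.51+1.67)/2 = 1.59 → q = 1.4×2.26×1.59 = 5.031 ft³/s
Panel 4-5: Δb = 7.3 ft, d̄ = (2.34+1.47)/2 = 1.905, v̄ = (1.67+1.46)/2 = 1.565 → q = 7.3×1.905×1.565 = 21.76 ft³/s
Panel 5-6: Δb = 1.8 ft, d̄ = (1.47+0.60)/2 = 1.035, v̄ = (1.46+1.21)/2 = 1.335 → q = 1.8×1.035×1.335 = 2.487 ft³/s
Q = Σ q = 72.52 ft³/s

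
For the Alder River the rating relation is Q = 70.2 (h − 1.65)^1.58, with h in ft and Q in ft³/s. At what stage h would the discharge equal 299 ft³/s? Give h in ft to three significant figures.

4.15 ft

h − h₀ = (Q/C)^(1/b) = (299/70.2)^(1/1.58) = 2.502 ft
h = 1.65 + 2.502 = 4.152 ft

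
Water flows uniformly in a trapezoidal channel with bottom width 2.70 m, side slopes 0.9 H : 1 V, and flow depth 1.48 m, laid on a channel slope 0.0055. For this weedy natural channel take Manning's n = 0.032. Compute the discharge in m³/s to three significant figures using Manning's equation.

12.8 m³/s

A = (b + z·y)·y = (2.70 + 0.9×1.48)×1.48 = 5.967 m²
P = b + 2y√(1+z²) = 2.70 + 2×1.48×√(1+0.9²) = 6.682 m
R = A/P = 5.967/6.682 = 0.8930 m
Q = (1/n)·A·R^(2/3)·S^(1/2) = (1/0.032) × 5.967 × 0.8930^(2/3) × 0.0055^(1/2) = 12.82 m³/s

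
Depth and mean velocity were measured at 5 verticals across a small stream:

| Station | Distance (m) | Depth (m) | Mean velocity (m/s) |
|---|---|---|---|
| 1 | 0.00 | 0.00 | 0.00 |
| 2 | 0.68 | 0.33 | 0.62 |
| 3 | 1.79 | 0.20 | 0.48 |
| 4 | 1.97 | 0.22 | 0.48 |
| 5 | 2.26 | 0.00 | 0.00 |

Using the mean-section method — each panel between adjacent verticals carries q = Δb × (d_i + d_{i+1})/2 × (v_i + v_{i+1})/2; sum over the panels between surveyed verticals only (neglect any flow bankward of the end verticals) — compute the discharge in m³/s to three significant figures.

Panel 1-2: Δb = 0.68 m, d̄ = (0.00+0.33)/2 = 0.165, v̄ = (0.00+0.62)/2 = 0.31 → q = 0.68×0.165×0.31 = 0.03478 m³/s
Panel 2-3: Δb = 1.11 m, d̄ = (0.33+0.20)/2 = 0.265, v̄ = (0.62+0.48)/2 = 0.55 → q = 1.11×0.265×0.55 = 0.1618 m³/s
Panel 3-4: Δb = 0.18 m, d̄ = (0.20+0.22)/2 = 0.21, v̄ = (0.48+0.48)/2 = 0.48 → q = 0.18×0.21×0.48 = 0.01814 m³/s
Panel 4-5: Δb = 0.29 m, d̄ = (0.22+0.00)/2 = 0.11, v̄ = (0.48+0.00)/2 = 0.24 → q = 0.29×0.11×0.24 = 0.007656 m³/s
Q = Σ q = 0.2224 m³/s

0.222 m³/s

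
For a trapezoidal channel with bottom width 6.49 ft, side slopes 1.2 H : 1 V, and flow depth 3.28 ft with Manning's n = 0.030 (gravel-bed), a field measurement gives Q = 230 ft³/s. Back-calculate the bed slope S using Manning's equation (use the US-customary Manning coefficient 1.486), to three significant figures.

A = (b + z·y)·y = (6.49 + 1.2×3.28)×3.28 = 34.20 ft²
P = b + 2y√(1+z²) = 6.49 + 2×3.28×√(1+1.2²) = 16.74 ft
R = A/P = 34.20/16.74 = 2.043 ft
S = (Q·n / (1.486·A·R^(2/3)))² = (230×0.030 / (1.486×34.20×1.610))² = 0.007111

0.00711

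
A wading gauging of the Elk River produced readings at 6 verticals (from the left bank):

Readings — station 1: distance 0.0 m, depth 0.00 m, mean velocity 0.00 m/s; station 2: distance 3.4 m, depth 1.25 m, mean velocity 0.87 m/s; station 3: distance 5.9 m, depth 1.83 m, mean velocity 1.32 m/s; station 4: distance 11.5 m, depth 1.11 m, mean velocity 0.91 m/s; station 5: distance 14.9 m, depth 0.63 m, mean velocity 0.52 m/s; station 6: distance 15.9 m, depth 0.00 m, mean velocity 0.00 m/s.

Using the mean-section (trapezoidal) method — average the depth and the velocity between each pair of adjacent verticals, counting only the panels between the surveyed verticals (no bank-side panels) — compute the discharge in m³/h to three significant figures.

59500 m³/h

Panel 1-2: Δb = 3.4 m, d̄ = (0.00+1.25)/2 = 0.625, v̄ = (0.00+0.87)/2 = 0.435 → q = 3.4×0.625×0.435 = 0.9244 m³/s
Panel 2-3: Δb = 2.5 m, d̄ = (1.25+1.83)/2 = 1.54, v̄ = (0.87+1.32)/2 = 1.095 → q = 2.5×1.54×1.095 = 4.216 m³/s
Panel 3-4: Δb = 5.6 m, d̄ = (1.83+1.11)/2 = 1.47, v̄ = (1.32+0.91)/2 = 1.115 → q = 5.6×1.47×1.115 = 9.179 m³/s
Panel 4-5: Δb = 3.4 m, d̄ = (1.11+0.63)/2 = 0.87, v̄ = (0.91+0.52)/2 = 0.715 → q = 3.4×0.87×0.715 = 2.115 m³/s
Panel 5-6: Δb = 1 m, d̄ = (0.63+0.00)/2 = 0.315, v̄ = (0.52+0.00)/2 = 0.26 → q = 1×0.315×0.26 = 0.08190 m³/s
Q = Σ q = 16.52 m³/s
= 16.52 × 3600 = 59460 m³/h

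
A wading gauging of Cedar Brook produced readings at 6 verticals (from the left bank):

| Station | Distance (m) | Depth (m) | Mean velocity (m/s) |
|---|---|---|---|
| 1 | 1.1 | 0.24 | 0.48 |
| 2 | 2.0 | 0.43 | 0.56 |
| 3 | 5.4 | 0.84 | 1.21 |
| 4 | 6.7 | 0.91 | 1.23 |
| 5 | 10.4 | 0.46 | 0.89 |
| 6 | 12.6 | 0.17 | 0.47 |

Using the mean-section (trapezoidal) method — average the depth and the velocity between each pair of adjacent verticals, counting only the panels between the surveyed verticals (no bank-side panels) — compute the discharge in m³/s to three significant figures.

6.61 m³/s

Panel 1-2: Δb = 0.9 m, d̄ = (0.24+0.43)/2 = 0.335, v̄ = (0.48+0.56)/2 = 0.52 → q = 0.9×0.335×0.52 = 0.1568 m³/s
Panel 2-3: Δb = 3.4 m, d̄ = (0.43+0.84)/2 = 0.635, v̄ = (0.56+1.21)/2 = 0.885 → q = 3.4×0.635×0.885 = 1.911 m³/s
Panel 3-4: Δb = 1.3 m, d̄ = (0.84+0.91)/2 = 0.875, v̄ = (1.21+1.23)/2 = 1.22 → q = 1.3×0.875×1.22 = 1.388 m³/s
Panel 4-5: Δb = 3.7 m, d̄ = (0.91+0.46)/2 = 0.685, v̄ = (1.23+0.89)/2 = 1.06 → q = 3.7×0.685×1.06 = 2.687 m³/s
Panel 5-6: Δb = 2.2 m, d̄ = (0.46+0.17)/2 = 0.315, v̄ = (0.89+0.47)/2 = 0.68 → q = 2.2×0.315×0.68 = 0.4712 m³/s
Q = Σ q = 6.613 m³/s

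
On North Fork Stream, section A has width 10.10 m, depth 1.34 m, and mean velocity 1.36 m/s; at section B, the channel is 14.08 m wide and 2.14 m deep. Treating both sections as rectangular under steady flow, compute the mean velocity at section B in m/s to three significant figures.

Q = A₁V₁ = (10.10×1.34) × 1.36 = 18.41 m³/s
A₂ = 14.08 × 2.14 = 30.13 m²
V₂ = Q/A₂ = 18.41/30.13 = 0.6109 m/s

0.611 m/s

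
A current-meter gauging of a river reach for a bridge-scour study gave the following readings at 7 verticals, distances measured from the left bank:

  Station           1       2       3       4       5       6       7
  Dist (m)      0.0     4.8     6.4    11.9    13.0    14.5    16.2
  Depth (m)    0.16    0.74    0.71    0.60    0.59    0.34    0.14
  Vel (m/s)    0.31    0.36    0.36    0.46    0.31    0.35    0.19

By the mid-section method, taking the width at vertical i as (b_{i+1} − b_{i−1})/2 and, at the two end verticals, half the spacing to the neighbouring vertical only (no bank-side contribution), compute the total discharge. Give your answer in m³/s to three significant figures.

3.24 m³/s

w_1 = (4.8 − 0.0)/2 = 2.4 m; q_1 = 0.31 × 0.16 × 2.4 = 0.1190 m³/s
w_2 = (6.4 − 0.0)/2 = 3.2 m; q_2 = 0.36 × 0.74 × 3.2 = 0.8525 m³/s
w_3 = (11.9 − 4.8)/2 = 3.55 m; q_3 = 0.36 × 0.71 × 3.55 = 0.9074 m³/s
w_4 = (13.0 − 6.4)/2 = 3.3 m; q_4 = 0.46 × 0.60 × 3.3 = 0.9108 m³/s
w_5 = (14.5 − 11.9)/2 = 1.3 m; q_5 = 0.31 × 0.59 × 1.3 = 0.2378 m³/s
w_6 = (16.2 − 13.0)/2 = 1.6 m; q_6 = 0.35 × 0.34 × 1.6 = 0.1904 m³/s
w_7 = (16.2 − 14.5)/2 = 0.85 m; q_7 = 0.19 × 0.14 × 0.85 = 0.02261 m³/s
Q = Σ qᵢ = 3.240 m³/s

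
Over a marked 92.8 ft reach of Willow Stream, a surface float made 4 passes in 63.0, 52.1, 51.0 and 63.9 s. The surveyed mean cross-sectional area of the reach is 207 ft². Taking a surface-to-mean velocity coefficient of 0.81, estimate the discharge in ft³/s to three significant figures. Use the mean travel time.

271 ft³/s

t̄ = (63.0 + 52.1 + 51.0 + 63.9) / 4 = 57.5 s
v_surface = L / t̄ = 92.8 / 57.5 = 1.614 ft/s
v_mean = 0.81 × 1.614 = 1.307 ft/s
Q = A × v_mean = 207 × 1.307 = 270.6 ft³/s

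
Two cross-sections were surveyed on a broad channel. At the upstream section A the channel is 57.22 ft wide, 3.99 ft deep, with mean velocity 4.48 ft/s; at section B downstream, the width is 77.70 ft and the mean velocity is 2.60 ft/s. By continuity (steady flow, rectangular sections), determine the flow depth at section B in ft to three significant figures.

5.06 ft

Q = A₁V₁ = (57.22×3.99) × 4.48 = 1023 ft³/s
d₂ = Q/(b₂ V₂) = 1023/(77.70×2.60) = 5.063 ft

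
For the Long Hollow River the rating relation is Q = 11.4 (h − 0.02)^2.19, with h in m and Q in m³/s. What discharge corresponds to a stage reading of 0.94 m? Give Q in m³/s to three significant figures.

Q = 11.4 × (0.94 − 0.02)^2.19 = 11.4 × 0.92^2.19 = 9.497 m³/s

9.50 m³/s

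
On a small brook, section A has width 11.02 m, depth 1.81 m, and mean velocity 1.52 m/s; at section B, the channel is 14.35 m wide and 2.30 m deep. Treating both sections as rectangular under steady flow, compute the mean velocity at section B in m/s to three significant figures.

Q = A₁V₁ = (11.02×1.81) × 1.52 = 30.32 m³/s
A₂ = 14.35 × 2.30 = 33.01 m²
V₂ = Q/A₂ = 30.32/33.01 = 0.9186 m/s

0.919 m/s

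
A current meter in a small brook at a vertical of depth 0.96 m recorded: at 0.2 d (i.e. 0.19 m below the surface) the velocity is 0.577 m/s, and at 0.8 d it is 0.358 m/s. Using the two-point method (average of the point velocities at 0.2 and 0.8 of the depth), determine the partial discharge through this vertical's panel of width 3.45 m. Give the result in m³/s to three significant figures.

v̄ = (0.577 + 0.358) / 2 = 0.4675 m/s
q = v̄ × d × w = 0.4675 × 0.96 × 3.45 = 1.548 m³/s

1.55 m³/s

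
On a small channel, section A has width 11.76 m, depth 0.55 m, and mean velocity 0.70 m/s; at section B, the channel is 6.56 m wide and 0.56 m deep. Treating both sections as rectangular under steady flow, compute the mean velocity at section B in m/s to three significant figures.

Q = A₁V₁ = (11.76×0.55) × 0.70 = 4.528 m³/s
A₂ = 6.56 × 0.56 = 3.674 m²
V₂ = Q/A₂ = 4.528/3.674 = 1.232 m/s

1.23 m/s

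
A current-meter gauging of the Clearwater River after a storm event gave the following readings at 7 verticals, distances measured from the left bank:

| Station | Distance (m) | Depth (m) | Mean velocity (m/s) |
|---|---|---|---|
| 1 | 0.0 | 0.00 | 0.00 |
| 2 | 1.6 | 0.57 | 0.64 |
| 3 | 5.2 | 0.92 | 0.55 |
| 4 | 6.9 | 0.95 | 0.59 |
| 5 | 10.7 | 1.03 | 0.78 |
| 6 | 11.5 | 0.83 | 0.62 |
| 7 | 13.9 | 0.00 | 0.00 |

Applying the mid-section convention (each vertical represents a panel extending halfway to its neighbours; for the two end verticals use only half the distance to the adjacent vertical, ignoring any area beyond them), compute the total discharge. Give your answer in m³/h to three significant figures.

23400 m³/h

w_2 = (5.2 − 0.0)/2 = 2.6 m; q_2 = 0.64 × 0.57 × 2.6 = 0.9485 m³/s
w_3 = (6.9 − 1.6)/2 = 2.65 m; q_3 = 0.55 × 0.92 × 2.65 = 1.341 m³/s
w_4 = (10.7 − 5.2)/2 = 2.75 m; q_4 = 0.59 × 0.95 × 2.75 = 1.541 m³/s
w_5 = (11.5 − 6.9)/2 = 2.3 m; q_5 = 0.78 × 1.03 × 2.3 = 1.848 m³/s
w_6 = (13.9 − 10.7)/2 = 1.6 m; q_6 = 0.62 × 0.83 × 1.6 = 0.8234 m³/s
Stations 1, 7 contribute zero (depth or velocity is 0).
Q = Σ qᵢ = 6.502 m³/s
= 6.502 × 3600 = 23410 m³/h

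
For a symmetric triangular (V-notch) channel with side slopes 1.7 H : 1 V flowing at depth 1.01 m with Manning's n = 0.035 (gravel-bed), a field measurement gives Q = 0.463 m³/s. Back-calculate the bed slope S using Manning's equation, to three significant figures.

A = z·y² = 1.7×1.01² = 1.734 m²
P = 2y√(1+z²) = 2×1.01×√(1+1.7²) = 3.984 m
R = A/P = 1.734/3.984 = 0.4353 m
S = (Q·n / (1·A·R^(2/3)))² = (0.463×0.035 / (1×1.734×0.5744))² = 0.0002647

0.000265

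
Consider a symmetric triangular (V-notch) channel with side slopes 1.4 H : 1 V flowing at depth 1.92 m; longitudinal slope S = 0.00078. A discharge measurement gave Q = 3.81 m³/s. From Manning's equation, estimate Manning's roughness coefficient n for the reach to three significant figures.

0.0321

A = z·y² = 1.4×1.92² = 5.161 m²
P = 2y√(1+z²) = 2×1.92×√(1+1.4²) = 6.607 m
R = A/P = 5.161/6.607 = 0.7812 m
n = (1/Q)·A·R^(2/3)·S^(1/2) = (1/3.81) × 5.161 × 0.8482 × 0.02793 = 0.03209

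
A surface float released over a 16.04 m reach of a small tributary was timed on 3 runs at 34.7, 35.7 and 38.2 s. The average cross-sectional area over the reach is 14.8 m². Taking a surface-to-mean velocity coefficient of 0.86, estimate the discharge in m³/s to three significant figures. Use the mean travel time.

t̄ = (34.7 + 35.7 + 38.2) / 3 = 36.2 s
v_surface = L / t̄ = 16.04 / 36.2 = 0.4431 m/s
v_mean = 0.86 × 0.4431 = 0.3811 m/s
Q = A × v_mean = 14.8 × 0.3811 = 5.640 m³/s

5.64 m³/s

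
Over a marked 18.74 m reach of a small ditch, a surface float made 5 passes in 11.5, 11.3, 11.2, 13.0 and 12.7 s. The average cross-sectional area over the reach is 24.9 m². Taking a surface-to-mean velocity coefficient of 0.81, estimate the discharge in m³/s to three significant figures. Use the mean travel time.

t̄ = (11.5 + 11.3 + 11.2 + 13.0 + 12.7) / 5 = 11.94 s
v_surface = L / t̄ = 18.74 / 11.94 = 1.570 m/s
v_mean = 0.81 × 1.570 = 1.271 m/s
Q = A × v_mean = 24.9 × 1.271 = 31.66 m³/s

31.7 m³/s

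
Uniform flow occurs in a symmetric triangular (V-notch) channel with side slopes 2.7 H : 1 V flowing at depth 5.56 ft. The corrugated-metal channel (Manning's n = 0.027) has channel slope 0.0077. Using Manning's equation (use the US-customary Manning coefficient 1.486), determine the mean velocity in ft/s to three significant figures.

9.15 ft/s

A = z·y² = 2.7×5.56² = 83.47 ft²
P = 2y√(1+z²) = 2×5.56×√(1+2.7²) = 32.02 ft
R = A/P = 83.47/32.02 = 2.607 ft
Q = (1.486/n)·A·R^(2/3)·S^(1/2) = (1.486/0.027) × 83.47 × 2.607^(2/3) × 0.0077^(1/2) = 763.5 ft³/s
V = Q/A = 763.5/83.47 = 9.148 ft/s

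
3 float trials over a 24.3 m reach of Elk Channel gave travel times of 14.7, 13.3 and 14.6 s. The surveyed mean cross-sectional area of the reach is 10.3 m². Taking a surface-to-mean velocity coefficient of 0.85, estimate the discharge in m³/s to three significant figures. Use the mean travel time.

15.0 m³/s

t̄ = (14.7 + 13.3 + 14.6) / 3 = 14.2 s
v_surface = L / t̄ = 24.3 / 14.2 = 1.711 m/s
v_mean = 0.85 × 1.711 = 1.455 m/s
Q = A × v_mean = 10.3 × 1.455 = 14.98 m³/s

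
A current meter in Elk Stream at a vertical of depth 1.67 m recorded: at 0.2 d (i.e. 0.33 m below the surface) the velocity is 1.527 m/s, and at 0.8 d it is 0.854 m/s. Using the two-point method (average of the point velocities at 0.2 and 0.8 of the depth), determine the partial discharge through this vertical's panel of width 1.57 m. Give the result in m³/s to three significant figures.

v̄ = (1.527 + 0.854) / 2 = 1.191 m/s
q = v̄ × d × w = 1.191 × 1.67 × 1.57 = 3.121 m³/s

3.12 m³/s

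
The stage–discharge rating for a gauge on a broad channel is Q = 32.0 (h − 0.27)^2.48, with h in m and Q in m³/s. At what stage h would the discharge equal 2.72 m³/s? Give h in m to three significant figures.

h − h₀ = (Q/C)^(1/b) = (2.72/32.0)^(1/2.48) = 0.3701 m
h = 0.27 + 0.3701 = 0.6401 m

0.640 m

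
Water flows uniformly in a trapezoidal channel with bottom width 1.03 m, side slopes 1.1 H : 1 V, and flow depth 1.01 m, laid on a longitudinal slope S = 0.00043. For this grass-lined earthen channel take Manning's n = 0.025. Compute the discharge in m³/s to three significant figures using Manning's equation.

A = (b + z·y)·y = (1.03 + 1.1×1.01)×1.01 = 2.162 m²
P = b + 2y√(1+z²) = 1.03 + 2×1.01×√(1+1.1²) = 4.033 m
R = A/P = 2.162/4.033 = 0.5362 m
Q = (1/n)·A·R^(2/3)·S^(1/2) = (1/0.025) × 2.162 × 0.5362^(2/3) × 0.00043^(1/2) = 1.184 m³/s

1.18 m³/s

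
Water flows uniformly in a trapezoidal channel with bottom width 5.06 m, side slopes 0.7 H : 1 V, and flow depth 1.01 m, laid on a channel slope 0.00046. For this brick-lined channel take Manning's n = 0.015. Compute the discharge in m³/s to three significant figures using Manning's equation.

7.02 m³/s

A = (b + z·y)·y = (5.06 + 0.7×1.01)×1.01 = 5.825 m²
P = b + 2y√(1+z²) = 5.06 + 2×1.01×√(1+0.7²) = 7.526 m
R = A/P = 5.825/7.526 = 0.7740 m
Q = (1/n)·A·R^(2/3)·S^(1/2) = (1/0.015) × 5.825 × 0.7740^(2/3) × 0.00046^(1/2) = 7.021 m³/s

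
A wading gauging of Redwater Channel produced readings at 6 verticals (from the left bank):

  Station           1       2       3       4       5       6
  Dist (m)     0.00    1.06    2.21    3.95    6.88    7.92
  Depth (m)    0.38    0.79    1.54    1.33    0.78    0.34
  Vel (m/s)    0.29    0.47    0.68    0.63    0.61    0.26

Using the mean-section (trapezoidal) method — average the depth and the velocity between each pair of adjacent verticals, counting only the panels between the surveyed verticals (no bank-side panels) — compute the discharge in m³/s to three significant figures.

4.81 m³/s

Panel 1-2: Δb = 1.06 m, d̄ = (0.38+0.79)/2 = 0.585, v̄ = (0.29+0.47)/2 = 0.38 → q = 1.06×0.585×0.38 = 0.2356 m³/s
Panel 2-3: Δb = 1.15 m, d̄ = (0.79+1.54)/2 = 1.165, v̄ = (0.47+0.68)/2 = 0.575 → q = 1.15×1.165×0.575 = 0.7704 m³/s
Panel 3-4: Δb = 1.74 m, d̄ = (1.54+1.33)/2 = 1.435, v̄ = (0.68+0.63)/2 = 0.655 → q = 1.74×1.435×0.655 = 1.635 m³/s
Panel 4-5: Δb = 2.93 m, d̄ = (1.33+0.78)/2 = 1.055, v̄ = (0.63+0.61)/2 = 0.62 → q = 2.93×1.055×0.62 = 1.917 m³/s
Panel 5-6: Δb = 1.04 m, d̄ = (0.78+0.34)/2 = 0.56, v̄ = (0.61+0.26)/2 = 0.435 → q = 1.04×0.56×0.435 = 0.2533 m³/s
Q = Σ q = 4.811 m³/s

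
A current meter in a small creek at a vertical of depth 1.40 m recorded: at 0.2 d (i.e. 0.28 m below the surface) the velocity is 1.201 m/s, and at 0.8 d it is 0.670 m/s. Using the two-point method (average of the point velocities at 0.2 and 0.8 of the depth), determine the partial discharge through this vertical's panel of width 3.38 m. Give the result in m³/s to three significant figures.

v̄ = (1.201 + 0.670) / 2 = 0.9355 m/s
q = v̄ × d × w = 0.9355 × 1.40 × 3.38 = 4.427 m³/s

4.43 m³/s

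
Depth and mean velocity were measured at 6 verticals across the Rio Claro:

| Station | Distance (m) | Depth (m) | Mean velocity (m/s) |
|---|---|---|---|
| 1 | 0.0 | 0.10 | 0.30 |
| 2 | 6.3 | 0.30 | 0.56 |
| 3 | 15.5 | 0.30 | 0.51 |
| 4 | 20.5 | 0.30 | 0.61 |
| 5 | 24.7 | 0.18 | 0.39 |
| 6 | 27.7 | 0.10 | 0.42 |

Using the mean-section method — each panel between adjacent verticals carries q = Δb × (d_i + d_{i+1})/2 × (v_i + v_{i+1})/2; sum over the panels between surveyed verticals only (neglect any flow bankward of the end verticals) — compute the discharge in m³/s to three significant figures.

Panel 1-2: Δb = 6.3 m, d̄ = (0.10+0.30)/2 = 0.2, v̄ = (0.30+0.56)/2 = 0.43 → q = 6.3×0.2×0.43 = 0.5418 m³/s
Panel 2-3: Δb = 9.2 m, d̄ = (0.30+0.30)/2 = 0.3, v̄ = (0.56+0.51)/2 = 0.535 → q = 9.2×0.3×0.535 = 1.477 m³/s
Panel 3-4: Δb = 5 m, d̄ = (0.30+0.30)/2 = 0.3, v̄ = (0.51+0.61)/2 = 0.56 → q = 5×0.3×0.56 = 0.8400 m³/s
Panel 4-5: Δb = 4.2 m, d̄ = (0.30+0.18)/2 = 0.24, v̄ = (0.61+0.39)/2 = 0.5 → q = 4.2×0.24×0.5 = 0.5040 m³/s
Panel 5-6: Δb = 3 m, d̄ = (0.18+0.10)/2 = 0.14, v̄ = (0.39+0.42)/2 = 0.405 → q = 3×0.14×0.405 = 0.1701 m³/s
Q = Σ q = 3.533 m³/s

3.53 m³/s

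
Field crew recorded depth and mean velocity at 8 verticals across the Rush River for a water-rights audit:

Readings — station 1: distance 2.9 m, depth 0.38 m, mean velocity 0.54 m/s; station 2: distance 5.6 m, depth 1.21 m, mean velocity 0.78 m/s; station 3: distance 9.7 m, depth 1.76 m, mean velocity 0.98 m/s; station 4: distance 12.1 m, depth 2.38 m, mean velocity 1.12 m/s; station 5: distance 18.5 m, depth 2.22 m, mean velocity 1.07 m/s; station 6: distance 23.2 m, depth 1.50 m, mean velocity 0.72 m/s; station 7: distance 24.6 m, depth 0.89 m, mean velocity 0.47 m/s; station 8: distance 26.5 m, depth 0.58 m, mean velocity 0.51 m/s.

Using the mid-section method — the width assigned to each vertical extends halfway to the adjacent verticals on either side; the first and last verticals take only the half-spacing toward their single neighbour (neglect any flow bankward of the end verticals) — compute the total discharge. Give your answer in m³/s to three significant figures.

w_1 = (5.6 − 2.9)/2 = 1.35 m; q_1 = 0.54 × 0.38 × 1.35 = 0.2770 m³/s
w_2 = (9.7 − 2.9)/2 = 3.4 m; q_2 = 0.78 × 1.21 × 3.4 = 3.209 m³/s
w_3 = (12.1 − 5.6)/2 = 3.25 m; q_3 = 0.98 × 1.76 × 3.25 = 5.606 m³/s
w_4 = (18.5 − 9.7)/2 = 4.4 m; q_4 = 1.12 × 2.38 × 4.4 = 11.73 m³/s
w_5 = (23.2 − 12.1)/2 = 5.55 m; q_5 = 1.07 × 2.22 × 5.55 = 13.18 m³/s
w_6 = (24.6 − 18.5)/2 = 3.05 m; q_6 = 0.72 × 1.50 × 3.05 = 3.294 m³/s
w_7 = (26.5 − 23.2)/2 = 1.65 m; q_7 = 0.47 × 0.89 × 1.65 = 0.6902 m³/s
w_8 = (26.5 − 24.6)/2 = 0.95 m; q_8 = 0.51 × 0.58 × 0.95 = 0.2810 m³/s
Q = Σ qᵢ = 38.27 m³/s

38.3 m³/s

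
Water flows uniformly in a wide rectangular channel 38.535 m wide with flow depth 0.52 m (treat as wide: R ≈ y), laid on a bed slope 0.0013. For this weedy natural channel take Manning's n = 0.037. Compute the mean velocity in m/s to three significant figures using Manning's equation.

A = b·y = 38.535 × 0.52 = 20.04 m²
Wide channel: R ≈ y = 0.52 m
Q = (1/n)·A·R^(2/3)·S^(1/2) = (1/0.037) × 20.04 × 0.5200^(2/3) × 0.0013^(1/2) = 12.63 m³/s
V = Q/A = 12.63/20.04 = 0.6301 m/s

0.630 m/s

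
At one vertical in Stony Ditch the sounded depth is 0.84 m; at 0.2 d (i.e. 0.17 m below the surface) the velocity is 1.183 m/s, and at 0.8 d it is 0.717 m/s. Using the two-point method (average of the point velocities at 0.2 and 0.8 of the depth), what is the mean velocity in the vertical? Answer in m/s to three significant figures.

v̄ = (1.183 + 0.717) / 2 = 0.9500 m/s

0.950 m/s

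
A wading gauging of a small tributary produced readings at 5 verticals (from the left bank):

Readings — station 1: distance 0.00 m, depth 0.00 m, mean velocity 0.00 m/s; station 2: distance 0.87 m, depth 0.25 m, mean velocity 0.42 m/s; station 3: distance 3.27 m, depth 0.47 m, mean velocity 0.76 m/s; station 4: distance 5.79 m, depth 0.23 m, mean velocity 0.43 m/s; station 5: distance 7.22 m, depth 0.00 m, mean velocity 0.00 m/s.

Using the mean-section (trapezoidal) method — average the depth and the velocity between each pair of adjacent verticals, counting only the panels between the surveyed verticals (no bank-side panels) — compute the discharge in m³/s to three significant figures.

Panel 1-2: Δb = 0.87 m, d̄ = (0.00+0.25)/2 = 0.125, v̄ = (0.00+0.42)/2 = 0.21 → q = 0.87×0.125×0.21 = 0.02284 m³/s
Panel 2-3: Δb = 2.4 m, d̄ = (0.25+0.47)/2 = 0.36, v̄ = (0.42+0.76)/2 = 0.59 → q = 2.4×0.36×0.59 = 0.5098 m³/s
Panel 3-4: Δb = 2.52 m, d̄ = (0.47+0.23)/2 = 0.35, v̄ = (0.76+0.43)/2 = 0.595 → q = 2.52×0.35×0.595 = 0.5248 m³/s
Panel 4-5: Δb = 1.43 m, d̄ = (0.23+0.00)/2 = 0.115, v̄ = (0.43+0.00)/2 = 0.215 → q = 1.43×0.115×0.215 = 0.03536 m³/s
Q = Σ q = 1.093 m³/s

1.09 m³/s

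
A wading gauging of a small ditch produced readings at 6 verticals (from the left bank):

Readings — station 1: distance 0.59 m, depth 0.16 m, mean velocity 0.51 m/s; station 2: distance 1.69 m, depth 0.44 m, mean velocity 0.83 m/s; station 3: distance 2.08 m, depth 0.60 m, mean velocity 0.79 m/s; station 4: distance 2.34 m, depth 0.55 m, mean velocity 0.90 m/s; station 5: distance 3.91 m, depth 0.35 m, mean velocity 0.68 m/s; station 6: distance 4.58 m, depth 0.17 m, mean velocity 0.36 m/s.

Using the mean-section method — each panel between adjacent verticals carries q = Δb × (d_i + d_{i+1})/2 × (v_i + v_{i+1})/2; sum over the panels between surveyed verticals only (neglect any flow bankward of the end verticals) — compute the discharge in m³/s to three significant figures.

1.16 m³/s

Panel 1-2: Δb = 1.1 m, d̄ = (0.16+0.44)/2 = 0.3, v̄ = (0.51+0.83)/2 = 0.67 → q = 1.1×0.3×0.67 = 0.2211 m³/s
Panel 2-3: Δb = 0.39 m, d̄ = (0.44+0.60)/2 = 0.52, v̄ = (0.83+0.79)/2 = 0.81 → q = 0.39×0.52×0.81 = 0.1643 m³/s
Panel 3-4: Δb = 0.26 m, d̄ = (0.60+0.55)/2 = 0.575, v̄ = (0.79+0.90)/2 = 0.845 → q = 0.26×0.575×0.845 = 0.1263 m³/s
Panel 4-5: Δb = 1.57 m, d̄ = (0.55+0.35)/2 = 0.45, v̄ = (0.90+0.68)/2 = 0.79 → q = 1.57×0.45×0.79 = 0.5581 m³/s
Panel 5-6: Δb = 0.67 m, d̄ = (0.35+0.17)/2 = 0.26, v̄ = (0.68+0.36)/2 = 0.52 → q = 0.67×0.26×0.52 = 0.09058 m³/s
Q = Σ q = 1.160 m³/s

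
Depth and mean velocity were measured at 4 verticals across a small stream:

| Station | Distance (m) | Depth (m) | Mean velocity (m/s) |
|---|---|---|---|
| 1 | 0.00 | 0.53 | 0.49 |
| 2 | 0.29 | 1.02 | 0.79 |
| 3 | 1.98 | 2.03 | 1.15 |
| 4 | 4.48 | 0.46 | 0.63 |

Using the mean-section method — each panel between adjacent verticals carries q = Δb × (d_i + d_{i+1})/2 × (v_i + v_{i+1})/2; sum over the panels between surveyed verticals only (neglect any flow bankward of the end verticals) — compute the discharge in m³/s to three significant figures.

Panel 1-2: Δb = 0.29 m, d̄ = (0.53+1.02)/2 = 0.775, v̄ = (0.49+0.79)/2 = 0.64 → q = 0.29×0.775×0.64 = 0.1438 m³/s
Panel 2-3: Δb = 1.69 m, d̄ = (1.02+2.03)/2 = 1.525, v̄ = (0.79+1.15)/2 = 0.97 → q = 1.69×1.525×0.97 = 2.500 m³/s
Panel 3-4: Δb = 2.5 m, d̄ = (2.03+0.46)/2 = 1.245, v̄ = (1.15+0.63)/2 = 0.89 → q = 2.5×1.245×0.89 = 2.770 m³/s
Q = Σ q = 5.414 m³/s

5.41 m³/s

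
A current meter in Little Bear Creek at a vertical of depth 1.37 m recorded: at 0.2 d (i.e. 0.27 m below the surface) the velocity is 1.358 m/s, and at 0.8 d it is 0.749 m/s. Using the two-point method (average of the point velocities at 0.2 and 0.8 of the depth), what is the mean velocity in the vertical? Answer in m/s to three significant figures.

v̄ = (1.358 + 0.749) / 2 = 1.054 m/s

1.05 m/s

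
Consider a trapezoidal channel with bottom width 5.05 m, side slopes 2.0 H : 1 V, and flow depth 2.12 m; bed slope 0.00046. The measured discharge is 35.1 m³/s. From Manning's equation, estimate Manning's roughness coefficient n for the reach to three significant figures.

0.0147

A = (b + z·y)·y = (5.05 + 2.0×2.12)×2.12 = 19.69 m²
P = b + 2y√(1+z²) = 5.05 + 2×2.12×√(1+2.0²) = 14.53 m
R = A/P = 19.69/14.53 = 1.355 m
n = (1/Q)·A·R^(2/3)·S^(1/2) = (1/35.1) × 19.69 × 1.225 × 0.02145 = 0.01474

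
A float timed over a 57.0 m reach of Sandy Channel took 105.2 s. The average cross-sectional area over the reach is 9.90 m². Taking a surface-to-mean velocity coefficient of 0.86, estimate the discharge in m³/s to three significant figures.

v_surface = L / t̄ = 57.0 / 105.2 = 0.5418 m/s
v_mean = 0.86 × 0.5418 = 0.4660 m/s
Q = A × v_mean = 9.90 × 0.4660 = 4.613 m³/s

4.61 m³/s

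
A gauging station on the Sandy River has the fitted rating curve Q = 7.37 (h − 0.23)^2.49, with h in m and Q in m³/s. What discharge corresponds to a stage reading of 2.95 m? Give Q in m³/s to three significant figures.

Q = 7.37 × (2.95 − 0.23)^2.49 = 7.37 × 2.72^2.49 = 89.03 m³/s

89.0 m³/s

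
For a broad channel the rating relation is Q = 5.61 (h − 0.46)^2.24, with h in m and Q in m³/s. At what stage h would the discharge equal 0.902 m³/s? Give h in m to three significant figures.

0.902 m

h − h₀ = (Q/C)^(1/b) = (0.902/5.61)^(1/2.24) = 0.4422 m
h = 0.46 + 0.4422 = 0.9022 m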